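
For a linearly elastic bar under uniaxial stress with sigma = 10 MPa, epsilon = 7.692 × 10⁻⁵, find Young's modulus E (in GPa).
Model: a linearly elastic bar under uniaxial stress, so epsilon = sigma / E.
Solve for E: E = sigma / epsilon.
Convert to SI units:
  sigma = 10 MPa = 1 × 10⁷ Pa
Substitute:
  E = (1 × 10⁷) / (7.692 × 10⁻⁵)
  E = 1.3 × 10¹¹ Pa
Convert: E = 1.3 × 10¹¹ Pa = 130 GPa
Final answer: E = 130 GPa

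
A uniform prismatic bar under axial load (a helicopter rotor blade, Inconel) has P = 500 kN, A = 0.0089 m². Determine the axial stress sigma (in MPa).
Model: a uniform prismatic bar under axial load, so sigma = P / A.
Convert to SI units:
  P = 500 kN = 500000 N
Substitute:
  sigma = 500000 / 0.0089
  sigma = 5.618 × 10⁷ Pa
Convert: sigma = 5.618 × 10⁷ Pa = 56.18 MPa
Final answer: sigma = 56.18 MPa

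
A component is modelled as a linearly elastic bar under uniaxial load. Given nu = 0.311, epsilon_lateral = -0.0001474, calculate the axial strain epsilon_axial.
Model: a linearly elastic bar under uniaxial load, so epsilon_lateral = -nu·epsilon_axial.
Solve for epsilon_axial: epsilon_axial = -epsilon_lateral / nu.
Substitute:
  epsilon_axial = -(-0.0001474) / 0.311
  epsilon_axial = 0.000474
Final answer: epsilon_axial = 0.000474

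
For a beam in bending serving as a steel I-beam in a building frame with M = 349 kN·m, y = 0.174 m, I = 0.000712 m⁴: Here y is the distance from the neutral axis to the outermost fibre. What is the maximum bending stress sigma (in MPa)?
Model: a beam in bending, so sigma = (M·y) / I.
Convert to SI units:
  M = 349 kN·m = 349000 N·m
Substitute:
  sigma = (349000 × 0.174) / 0.000712
  sigma = 8.529 × 10⁷ Pa
Convert: sigma = 8.529 × 10⁷ Pa = 85.29 MPa
Final answer: sigma = 85.29 MPa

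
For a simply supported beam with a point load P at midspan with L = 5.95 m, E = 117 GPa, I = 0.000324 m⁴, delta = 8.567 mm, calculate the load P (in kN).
Model: a simply supported beam with a point load P at midspan, so delta = (P·L^3) / (48·E·I).
Solve for P: P = (48·delta·E·I) / L^3.
Convert to SI units:
  E = 117 GPa = 1.17 × 10¹¹ Pa
  delta = 8.567 mm = 0.008567 m
Substitute:
  P = (48 × 0.008567 × (1.17 × 10¹¹) × 0.000324) / 5.95^3
  P = 74000 N
Convert: P = 74000 N = 74 kN
Final answer: P = 74 kN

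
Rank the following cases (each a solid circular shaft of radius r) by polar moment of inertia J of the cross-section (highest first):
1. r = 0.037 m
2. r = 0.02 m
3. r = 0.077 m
Model: a solid circular shaft of radius r, so J = (π·r^4) / 2 (SI units).
  Case 1: J = (π × 0.037^4) / 2 = 2.944 × 10⁻⁶ m⁴
  Case 2: J = (π × 0.02^4) / 2 = 2.513 × 10⁻⁷ m⁴
  Case 3: J = (π × 0.077^4) / 2 = 5.522 × 10⁻⁵ m⁴
Ordering: 5.522 × 10⁻⁵ m⁴ (case 3) > 2.944 × 10⁻⁶ m⁴ (case 1) > 2.513 × 10⁻⁷ m⁴ (case 2)
Final answer: 3, 1, 2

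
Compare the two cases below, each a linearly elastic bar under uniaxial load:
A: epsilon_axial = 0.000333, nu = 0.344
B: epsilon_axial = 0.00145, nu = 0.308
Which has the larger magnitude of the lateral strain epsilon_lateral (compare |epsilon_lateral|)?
Model: a linearly elastic bar under uniaxial load, so epsilon_lateral = -nu·epsilon_axial (SI units).
  A: epsilon_lateral = -(0.344 × 0.000333) = -0.0001146
  B: epsilon_lateral = -(0.308 × 0.00145) = -0.0004466
|epsilon_lateral|: A = 0.0001146, B = 0.0004466, so B is larger in magnitude.
Final answer: B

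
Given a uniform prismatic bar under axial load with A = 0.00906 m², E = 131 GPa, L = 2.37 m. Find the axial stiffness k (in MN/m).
Model: a uniform prismatic bar under axial load, so k = (A·E) / L.
Convert to SI units:
  E = 131 GPa = 1.31 × 10¹¹ Pa
Substitute:
  k = (0.00906 × (1.31 × 10¹¹)) / 2.37
  k = 5.008 × 10⁸ N/m
Convert: k = 5.008 × 10⁸ N/m = 500.8 MN/m
Final answer: k = 500.8 MN/m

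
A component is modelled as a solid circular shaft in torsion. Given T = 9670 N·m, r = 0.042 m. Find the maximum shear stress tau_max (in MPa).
Model: a solid circular shaft in torsion, so tau_max = (2·T) / (π·r^3).
Substitute:
  tau_max = (2 × 9670) / (π × 0.042^3)
  tau_max = 8.309 × 10⁷ Pa
Convert: tau_max = 8.309 × 10⁷ Pa = 83.09 MPa
Final answer: tau_max = 83.09 MPa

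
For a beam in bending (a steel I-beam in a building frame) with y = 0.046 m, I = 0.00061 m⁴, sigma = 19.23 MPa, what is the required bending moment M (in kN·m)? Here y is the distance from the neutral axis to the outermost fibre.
Model: a beam in bending, so sigma = (M·y) / I.
Solve for M: M = (sigma·I) / y.
Convert to SI units:
  sigma = 19.23 MPa = 1.923 × 10⁷ Pa
Substitute:
  M = ((1.923 × 10⁷) × 0.00061) / 0.046
  M = 255000 N·m
Convert: M = 255000 N·m = 255 kN·m
Final answer: M = 255 kN·m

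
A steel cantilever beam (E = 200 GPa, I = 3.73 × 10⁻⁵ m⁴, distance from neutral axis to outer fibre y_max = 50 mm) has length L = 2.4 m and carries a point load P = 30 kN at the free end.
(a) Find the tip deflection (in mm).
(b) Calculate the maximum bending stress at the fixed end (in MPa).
(a) Tip deflection of a cantilever with an end point load: δ = P·L^3 / (3·E·I). Convert P = 30 kN = 30000 N, E = 200 GPa = 2 × 10¹¹ Pa.
  δ = (30000 × 2.4^3) / (3 × (2 × 10¹¹) × (3.73 × 10⁻⁵)) = 0.01853 m = 18.53 mm
(b) Maximum bending moment at the fixed end: M = P·L = 30000 × 2.4 = 72000 N·m. Convert y_max = 50 mm = 0.05 m.
  σ = M·y_max / I = (72000 × 0.05) / (3.73 × 10⁻⁵) = 9.651 × 10⁷ Pa = 96.51 MPa
Final answer: (a) δ = 18.53 mm, (b) σ = 96.51 MPa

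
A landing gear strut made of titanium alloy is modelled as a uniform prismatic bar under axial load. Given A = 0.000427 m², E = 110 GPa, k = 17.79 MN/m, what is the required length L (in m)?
Model: a uniform prismatic bar under axial load, so k = (A·E) / L.
Solve for L: L = (A·E) / k.
Convert to SI units:
  E = 110 GPa = 1.1 × 10¹¹ Pa
  k = 17.79 MN/m = 1.779 × 10⁷ N/m
Substitute:
  L = (0.000427 × (1.1 × 10¹¹)) / (1.779 × 10⁷)
  L = 2.64 m
Final answer: L = 2.64 m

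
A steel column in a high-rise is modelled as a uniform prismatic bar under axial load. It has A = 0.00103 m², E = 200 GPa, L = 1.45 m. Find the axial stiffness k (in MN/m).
Model: a uniform prismatic bar under axial load, so k = (A·E) / L.
Convert to SI units:
  E = 200 GPa = 2 × 10¹¹ Pa
Substitute:
  k = (0.00103 × (2 × 10¹¹)) / 1.45
  k = 1.421 × 10⁸ N/m
Convert: k = 1.421 × 10⁸ N/m = 142.1 MN/m
Final answer: k = 142.1 MN/m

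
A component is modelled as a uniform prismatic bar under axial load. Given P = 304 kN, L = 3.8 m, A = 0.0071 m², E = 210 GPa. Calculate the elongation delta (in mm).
Model: a uniform prismatic bar under axial load, so delta = (P·L) / (A·E).
Convert to SI units:
  P = 304 kN = 304000 N
  E = 210 GPa = 2.1 × 10¹¹ Pa
Substitute:
  delta = (304000 × 3.8) / (0.0071 × (2.1 × 10¹¹))
  delta = 0.0007748 m
Convert: delta = 0.0007748 m = 0.7748 mm
Final answer: delta = 0.7748 mm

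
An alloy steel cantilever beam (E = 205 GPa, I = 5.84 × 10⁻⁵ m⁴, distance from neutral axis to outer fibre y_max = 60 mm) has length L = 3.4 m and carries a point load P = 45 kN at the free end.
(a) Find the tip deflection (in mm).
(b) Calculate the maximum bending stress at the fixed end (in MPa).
(a) Tip deflection of a cantilever with an end point load: δ = P·L^3 / (3·E·I). Convert P = 45 kN = 45000 N, E = 205 GPa = 2.05 × 10¹¹ Pa.
  δ = (45000 × 3.4^3) / (3 × (2.05 × 10¹¹) × (5.84 × 10⁻⁵)) = 0.04924 m = 49.24 mm
(b) Maximum bending moment at the fixed end: M = P·L = 45000 × 3.4 = 153000 N·m. Convert y_max = 60 mm = 0.06 m.
  σ = M·y_max / I = (153000 × 0.06) / (5.84 × 10⁻⁵) = 1.572 × 10⁸ Pa = 157.2 MPa
Final answer: (a) δ = 49.24 mm, (b) σ = 157.2 MPa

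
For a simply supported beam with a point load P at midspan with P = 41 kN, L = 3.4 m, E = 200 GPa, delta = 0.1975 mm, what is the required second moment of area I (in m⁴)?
Model: a simply supported beam with a point load P at midspan, so delta = (P·L^3) / (48·E·I).
Solve for I: I = (P·L^3) / (48·delta·E).
Convert to SI units:
  P = 41 kN = 41000 N
  E = 200 GPa = 2 × 10¹¹ Pa
  delta = 0.1975 mm = 0.0001975 m
Substitute:
  I = (41000 × 3.4^3) / (48 × 0.0001975 × (2 × 10¹¹))
  I = 0.0008499 m⁴
Final answer: I = 0.0008499 m⁴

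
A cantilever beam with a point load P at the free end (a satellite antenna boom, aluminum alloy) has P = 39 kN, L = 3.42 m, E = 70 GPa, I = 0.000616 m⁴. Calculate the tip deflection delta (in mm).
Model: a cantilever beam with a point load P at the free end, so delta = (P·L^3) / (3·E·I).
Convert to SI units:
  P = 39 kN = 39000 N
  E = 70 GPa = 7 × 10¹⁰ Pa
Substitute:
  delta = (39000 × 3.42^3) / (3 × (7 × 10¹⁰) × 0.000616)
  delta = 0.01206 m
Convert: delta = 0.01206 m = 12.06 mm
Final answer: delta = 12.06 mm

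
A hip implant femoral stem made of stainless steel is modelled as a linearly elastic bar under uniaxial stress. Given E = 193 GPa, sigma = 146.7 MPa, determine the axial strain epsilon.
Model: a linearly elastic bar under uniaxial stress, so sigma = E·epsilon.
Solve for epsilon: epsilon = sigma / E.
Convert to SI units:
  E = 193 GPa = 1.93 × 10¹¹ Pa
  sigma = 146.7 MPa = 1.467 × 10⁸ Pa
Substitute:
  epsilon = (1.467 × 10⁸) / (1.93 × 10¹¹)
  epsilon = 0.0007601
Final answer: epsilon = 0.0007601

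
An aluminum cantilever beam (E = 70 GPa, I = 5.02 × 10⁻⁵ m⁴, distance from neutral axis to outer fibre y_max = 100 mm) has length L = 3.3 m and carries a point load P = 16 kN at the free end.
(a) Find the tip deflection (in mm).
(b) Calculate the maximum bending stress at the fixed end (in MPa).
(a) Tip deflection of a cantilever with an end point load: δ = P·L^3 / (3·E·I). Convert P = 16 kN = 16000 N, E = 70 GPa = 7 × 10¹⁰ Pa.
  δ = (16000 × 3.3^3) / (3 × (7 × 10¹⁰) × (5.02 × 10⁻⁵)) = 0.05454 m = 54.54 mm
(b) Maximum bending moment at the fixed end: M = P·L = 16000 × 3.3 = 52800 N·m. Convert y_max = 100 mm = 0.1 m.
  σ = M·y_max / I = (52800 × 0.1) / (5.02 × 10⁻⁵) = 1.052 × 10⁸ Pa = 105.2 MPa
Final answer: (a) δ = 54.54 mm, (b) σ = 105.2 MPa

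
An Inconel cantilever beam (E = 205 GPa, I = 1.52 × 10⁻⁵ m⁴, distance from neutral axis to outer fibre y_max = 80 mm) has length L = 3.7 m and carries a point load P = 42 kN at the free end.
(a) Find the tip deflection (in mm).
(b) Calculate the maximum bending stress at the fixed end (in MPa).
(a) Tip deflection of a cantilever with an end point load: δ = P·L^3 / (3·E·I). Convert P = 42 kN = 42000 N, E = 205 GPa = 2.05 × 10¹¹ Pa.
  δ = (42000 × 3.7^3) / (3 × (2.05 × 10¹¹) × (1.52 × 10⁻⁵)) = 0.2276 m = 227.6 mm
(b) Maximum bending moment at the fixed end: M = P·L = 42000 × 3.7 = 155400 N·m. Convert y_max = 80 mm = 0.08 m.
  σ = M·y_max / I = (155400 × 0.08) / (1.52 × 10⁻⁵) = 8.179 × 10⁸ Pa = 817.9 MPa
Final answer: (a) δ = 227.6 mm, (b) σ = 817.9 MPa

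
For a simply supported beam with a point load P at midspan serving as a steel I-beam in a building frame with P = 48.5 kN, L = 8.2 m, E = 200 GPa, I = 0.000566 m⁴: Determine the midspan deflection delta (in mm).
Model: a simply supported beam with a point load P at midspan, so delta = (P·L^3) / (48·E·I).
Convert to SI units:
  P = 48.5 kN = 48500 N
  E = 200 GPa = 2 × 10¹¹ Pa
Substitute:
  delta = (48500 × 8.2^3) / (48 × (2 × 10¹¹) × 0.000566)
  delta = 0.004921 m
Convert: delta = 0.004921 m = 4.921 mm
Final answer: delta = 4.921 mm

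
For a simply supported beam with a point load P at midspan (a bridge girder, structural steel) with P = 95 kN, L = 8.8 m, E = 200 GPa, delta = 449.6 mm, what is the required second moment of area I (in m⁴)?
Model: a simply supported beam with a point load P at midspan, so delta = (P·L^3) / (48·E·I).
Solve for I: I = (P·L^3) / (48·delta·E).
Convert to SI units:
  P = 95 kN = 95000 N
  E = 200 GPa = 2 × 10¹¹ Pa
  delta = 449.6 mm = 0.4496 m
Substitute:
  I = (95000 × 8.8^3) / (48 × 0.4496 × (2 × 10¹¹))
  I = 1.5 × 10⁻⁵ m⁴
Final answer: I = 1.5 × 10⁻⁵ m⁴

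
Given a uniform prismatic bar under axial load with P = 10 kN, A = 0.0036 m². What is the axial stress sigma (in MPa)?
Model: a uniform prismatic bar under axial load, so sigma = P / A.
Convert to SI units:
  P = 10 kN = 10000 N
Substitute:
  sigma = 10000 / 0.0036
  sigma = 2.778 × 10⁶ Pa
Convert: sigma = 2.778 × 10⁶ Pa = 2.778 MPa
Final answer: sigma = 2.778 MPa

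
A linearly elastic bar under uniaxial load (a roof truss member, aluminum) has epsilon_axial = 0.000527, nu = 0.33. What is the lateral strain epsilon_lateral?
Model: a linearly elastic bar under uniaxial load, so epsilon_lateral = -nu·epsilon_axial.
Substitute:
  epsilon_lateral = -(0.33 × 0.000527)
  epsilon_lateral = -0.0001739
Final answer: epsilon_lateral = -0.0001739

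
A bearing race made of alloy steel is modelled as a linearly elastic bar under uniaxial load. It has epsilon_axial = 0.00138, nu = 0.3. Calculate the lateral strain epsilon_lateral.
Model: a linearly elastic bar under uniaxial load, so epsilon_lateral = -nu·epsilon_axial.
Substitute:
  epsilon_lateral = -(0.3 × 0.00138)
  epsilon_lateral = -0.000414
Final answer: epsilon_lateral = -0.000414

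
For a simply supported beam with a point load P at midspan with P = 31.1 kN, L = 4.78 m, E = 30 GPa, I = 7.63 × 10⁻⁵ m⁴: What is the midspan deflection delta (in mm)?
Model: a simply supported beam with a point load P at midspan, so delta = (P·L^3) / (48·E·I).
Convert to SI units:
  P = 31.1 kN = 31100 N
  E = 30 GPa = 3 × 10¹⁰ Pa
Substitute:
  delta = (31100 × 4.78^3) / (48 × (3 × 10¹⁰) × (7.63 × 10⁻⁵))
  delta = 0.03091 m
Convert: delta = 0.03091 m = 30.91 mm
Final answer: delta = 30.91 mm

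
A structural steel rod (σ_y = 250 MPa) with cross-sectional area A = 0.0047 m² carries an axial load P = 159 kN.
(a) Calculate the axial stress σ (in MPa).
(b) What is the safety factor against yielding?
(a) Axial stress σ = P/A. Convert P = 159 kN = 159000 N.
  σ = 159000 / 0.0047 = 3.383 × 10⁷ Pa = 33.83 MPa
(b) Safety factor SF = σ_y/σ = 250 / 33.83 = 7.39
Final answer: (a) σ = 33.83 MPa, (b) SF = 7.39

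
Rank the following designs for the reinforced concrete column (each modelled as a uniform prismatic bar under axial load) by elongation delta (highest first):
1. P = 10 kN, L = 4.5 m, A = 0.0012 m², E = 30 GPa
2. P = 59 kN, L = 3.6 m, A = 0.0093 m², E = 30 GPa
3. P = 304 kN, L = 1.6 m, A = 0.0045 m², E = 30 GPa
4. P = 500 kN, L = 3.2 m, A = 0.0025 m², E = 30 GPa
Model: a uniform prismatic bar under axial load, so delta = (P·L) / (A·E) (SI units).
  Case 1: delta = (10000 × 4.5) / (0.0012 × (3 × 10¹⁰)) = 0.00125 m = 1.25 mm
  Case 2: delta = (59000 × 3.6) / (0.0093 × (3 × 10¹⁰)) = 0.0007613 m = 0.7613 mm
  Case 3: delta = (304000 × 1.6) / (0.0045 × (3 × 10¹⁰)) = 0.003603 m = 3.603 mm
  Case 4: delta = (500000 × 3.2) / (0.0025 × (3 × 10¹⁰)) = 0.02133 m = 21.33 mm
Ordering: 21.33 mm (case 4) > 3.603 mm (case 3) > 1.25 mm (case 1) > 0.7613 mm (case 2)
Final answer: 4, 3, 1, 2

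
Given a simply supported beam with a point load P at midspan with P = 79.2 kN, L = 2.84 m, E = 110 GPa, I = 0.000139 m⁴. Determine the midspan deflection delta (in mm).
Model: a simply supported beam with a point load P at midspan, so delta = (P·L^3) / (48·E·I).
Convert to SI units:
  P = 79.2 kN = 79200 N
  E = 110 GPa = 1.1 × 10¹¹ Pa
Substitute:
  delta = (79200 × 2.84^3) / (48 × (1.1 × 10¹¹) × 0.000139)
  delta = 0.002472 m
Convert: delta = 0.002472 m = 2.472 mm
Final answer: delta = 2.472 mm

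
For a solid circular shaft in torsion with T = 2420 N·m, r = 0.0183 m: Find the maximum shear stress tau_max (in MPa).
Model: a solid circular shaft in torsion, so tau_max = (2·T) / (π·r^3).
Substitute:
  tau_max = (2 × 2420) / (π × 0.0183^3)
  tau_max = 2.514 × 10⁸ Pa
Convert: tau_max = 2.514 × 10⁸ Pa = 251.4 MPa
Final answer: tau_max = 251.4 MPa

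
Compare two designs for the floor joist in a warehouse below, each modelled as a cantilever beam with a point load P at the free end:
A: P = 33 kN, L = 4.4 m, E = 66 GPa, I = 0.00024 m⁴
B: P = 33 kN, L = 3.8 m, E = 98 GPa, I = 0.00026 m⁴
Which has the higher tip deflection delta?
Model: a cantilever beam with a point load P at the free end, so delta = (P·L^3) / (3·E·I) (SI units).
  A: delta = (33000 × 4.4^3) / (3 × (6.6 × 10¹⁰) × 0.00024) = 0.05916 m = 59.16 mm
  B: delta = (33000 × 3.8^3) / (3 × (9.8 × 10¹⁰) × 0.00026) = 0.02369 m = 23.69 mm
59.16 mm > 23.69 mm, so A is larger.
Final answer: A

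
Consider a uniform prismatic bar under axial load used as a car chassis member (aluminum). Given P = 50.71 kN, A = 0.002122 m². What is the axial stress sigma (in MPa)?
Model: a uniform prismatic bar under axial load, so sigma = P / A.
Convert to SI units:
  P = 50.71 kN = 50710 N
Substitute:
  sigma = 50710 / 0.002122
  sigma = 2.39 × 10⁷ Pa
Convert: sigma = 2.39 × 10⁷ Pa = 23.9 MPa
Final answer: sigma = 23.9 MPa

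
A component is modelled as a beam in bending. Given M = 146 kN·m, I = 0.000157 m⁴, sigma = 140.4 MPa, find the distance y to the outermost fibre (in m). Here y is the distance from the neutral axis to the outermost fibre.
Model: a beam in bending, so sigma = (M·y) / I.
Solve for y: y = (sigma·I) / M.
Convert to SI units:
  M = 146 kN·m = 146000 N·m
  sigma = 140.4 MPa = 1.404 × 10⁸ Pa
Substitute:
  y = ((1.404 × 10⁸) × 0.000157) / 146000
  y = 0.151 m
Final answer: y = 0.151 m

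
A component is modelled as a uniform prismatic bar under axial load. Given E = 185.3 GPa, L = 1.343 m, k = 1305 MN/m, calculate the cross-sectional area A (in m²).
Model: a uniform prismatic bar under axial load, so k = (A·E) / L.
Solve for A: A = (k·L) / E.
Convert to SI units:
  E = 185.3 GPa = 1.853 × 10¹¹ Pa
  k = 1305 MN/m = 1.305 × 10⁹ N/m
Substitute:
  A = ((1.305 × 10⁹) × 1.343) / (1.853 × 10¹¹)
  A = 0.009458 m²
Final answer: A = 0.009458 m²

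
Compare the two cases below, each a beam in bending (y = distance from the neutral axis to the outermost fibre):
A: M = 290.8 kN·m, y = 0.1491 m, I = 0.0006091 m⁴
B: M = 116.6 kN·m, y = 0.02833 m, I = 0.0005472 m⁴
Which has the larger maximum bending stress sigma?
Model: a beam in bending (y = distance from the neutral axis to the outermost fibre), so sigma = (M·y) / I (SI units).
  A: sigma = (290800 × 0.1491) / 0.0006091 = 7.118 × 10⁷ Pa = 71.18 MPa
  B: sigma = (116600 × 0.02833) / 0.0005472 = 6.037 × 10⁶ Pa = 6.037 MPa
71.18 MPa > 6.037 MPa, so A is larger.
Final answer: A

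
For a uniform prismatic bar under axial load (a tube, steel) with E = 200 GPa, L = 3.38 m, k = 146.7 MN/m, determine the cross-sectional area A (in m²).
Model: a uniform prismatic bar under axial load, so k = (A·E) / L.
Solve for A: A = (k·L) / E.
Convert to SI units:
  E = 200 GPa = 2 × 10¹¹ Pa
  k = 146.7 MN/m = 1.467 × 10⁸ N/m
Substitute:
  A = ((1.467 × 10⁸) × 3.38) / (2 × 10¹¹)
  A = 0.002479 m²
Final answer: A = 0.002479 m²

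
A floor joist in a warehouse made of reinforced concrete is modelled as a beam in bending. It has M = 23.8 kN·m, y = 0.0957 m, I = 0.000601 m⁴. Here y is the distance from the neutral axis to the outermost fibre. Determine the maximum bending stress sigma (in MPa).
Model: a beam in bending, so sigma = (M·y) / I.
Convert to SI units:
  M = 23.8 kN·m = 23800 N·m
Substitute:
  sigma = (23800 × 0.0957) / 0.000601
  sigma = 3.79 × 10⁶ Pa
Convert: sigma = 3.79 × 10⁶ Pa = 3.79 MPa
Final answer: sigma = 3.79 MPa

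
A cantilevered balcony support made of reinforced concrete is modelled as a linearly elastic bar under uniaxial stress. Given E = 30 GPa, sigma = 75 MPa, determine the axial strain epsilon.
Model: a linearly elastic bar under uniaxial stress, so sigma = E·epsilon.
Solve for epsilon: epsilon = sigma / E.
Convert to SI units:
  E = 30 GPa = 3 × 10¹⁰ Pa
  sigma = 75 MPa = 7.5 × 10⁷ Pa
Substitute:
  epsilon = (7.5 × 10⁷) / (3 × 10¹⁰)
  epsilon = 0.0025
Final answer: epsilon = 0.0025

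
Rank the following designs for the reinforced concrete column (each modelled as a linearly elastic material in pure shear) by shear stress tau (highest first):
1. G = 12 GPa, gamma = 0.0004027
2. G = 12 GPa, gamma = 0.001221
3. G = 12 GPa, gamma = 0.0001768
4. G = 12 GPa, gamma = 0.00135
Model: a linearly elastic material in pure shear, so tau = G·gamma (SI units).
  Case 1: tau = (1.2 × 10¹⁰) × 0.0004027 = 4.832 × 10⁶ Pa = 4.832 MPa
  Case 2: tau = (1.2 × 10¹⁰) × 0.001221 = 1.465 × 10⁷ Pa = 14.65 MPa
  Case 3: tau = (1.2 × 10¹⁰) × 0.0001768 = 2.122 × 10⁶ Pa = 2.122 MPa
  Case 4: tau = (1.2 × 10¹⁰) × 0.00135 = 1.62 × 10⁷ Pa = 16.2 MPa
Ordering: 16.2 MPa (case 4) > 14.65 MPa (case 2) > 4.832 MPa (case 1) > 2.122 MPa (case 3)
Final answer: 4, 2, 1, 3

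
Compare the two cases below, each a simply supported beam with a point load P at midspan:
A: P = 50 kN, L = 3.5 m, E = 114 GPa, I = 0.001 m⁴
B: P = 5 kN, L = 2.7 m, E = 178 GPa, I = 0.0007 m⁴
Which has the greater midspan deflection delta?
Model: a simply supported beam with a point load P at midspan, so delta = (P·L^3) / (48·E·I) (SI units).
  A: delta = (50000 × 3.5^3) / (48 × (1.14 × 10¹¹) × 0.001) = 0.0003918 m = 0.3918 mm
  B: delta = (5000 × 2.7^3) / (48 × (1.78 × 10¹¹) × 0.0007) = 1.646 × 10⁻⁵ m = 0.01646 mm
0.3918 mm > 0.01646 mm, so A is larger.
Final answer: A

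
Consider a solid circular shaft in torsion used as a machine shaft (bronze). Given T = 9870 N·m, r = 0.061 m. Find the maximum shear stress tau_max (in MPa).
Model: a solid circular shaft in torsion, so tau_max = (2·T) / (π·r^3).
Substitute:
  tau_max = (2 × 9870) / (π × 0.061^3)
  tau_max = 2.768 × 10⁷ Pa
Convert: tau_max = 2.768 × 10⁷ Pa = 27.68 MPa
Final answer: tau_max = 27.68 MPa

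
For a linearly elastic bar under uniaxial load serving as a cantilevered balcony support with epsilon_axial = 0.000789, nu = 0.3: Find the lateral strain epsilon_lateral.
Model: a linearly elastic bar under uniaxial load, so epsilon_lateral = -nu·epsilon_axial.
Substitute:
  epsilon_lateral = -(0.3 × 0.000789)
  epsilon_lateral = -0.0002367
Final answer: epsilon_lateral = -0.0002367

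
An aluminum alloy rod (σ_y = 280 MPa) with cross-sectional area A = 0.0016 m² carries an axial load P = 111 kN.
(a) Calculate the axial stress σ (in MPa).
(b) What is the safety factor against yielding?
(a) Axial stress σ = P/A. Convert P = 111 kN = 111000 N.
  σ = 111000 / 0.0016 = 6.938 × 10⁷ Pa = 69.38 MPa
(b) Safety factor SF = σ_y/σ = 280 / 69.38 = 4.036
Final answer: (a) σ = 69.38 MPa, (b) SF = 4.036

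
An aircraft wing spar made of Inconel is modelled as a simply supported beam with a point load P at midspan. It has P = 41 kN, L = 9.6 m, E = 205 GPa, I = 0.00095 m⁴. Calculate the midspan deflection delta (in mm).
Model: a simply supported beam with a point load P at midspan, so delta = (P·L^3) / (48·E·I).
Convert to SI units:
  P = 41 kN = 41000 N
  E = 205 GPa = 2.05 × 10¹¹ Pa
Substitute:
  delta = (41000 × 9.6^3) / (48 × (2.05 × 10¹¹) × 0.00095)
  delta = 0.00388 m
Convert: delta = 0.00388 m = 3.88 mm
Final answer: delta = 3.88 mm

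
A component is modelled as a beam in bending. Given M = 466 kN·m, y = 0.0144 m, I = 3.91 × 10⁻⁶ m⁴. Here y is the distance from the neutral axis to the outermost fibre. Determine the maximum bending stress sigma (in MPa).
Model: a beam in bending, so sigma = (M·y) / I.
Convert to SI units:
  M = 466 kN·m = 466000 N·m
Substitute:
  sigma = (466000 × 0.0144) / (3.91 × 10⁻⁶)
  sigma = 1.716 × 10⁹ Pa
Convert: sigma = 1.716 × 10⁹ Pa = 1716 MPa
Final answer: sigma = 1716 MPa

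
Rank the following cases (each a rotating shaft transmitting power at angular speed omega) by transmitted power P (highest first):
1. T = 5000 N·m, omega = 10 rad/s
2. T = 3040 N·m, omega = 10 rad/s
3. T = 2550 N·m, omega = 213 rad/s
Model: a rotating shaft transmitting power at angular speed omega, so P = T·omega (SI units).
  Case 1: P = 5000 × 10 = 50000 W = 50 kW
  Case 2: P = 3040 × 10 = 30400 W = 30.4 kW
  Case 3: P = 2550 × 213 = 543200 W = 543.2 kW
Ordering: 543.2 kW (case 3) > 50 kW (case 1) > 30.4 kW (case 2)
Final answer: 3, 1, 2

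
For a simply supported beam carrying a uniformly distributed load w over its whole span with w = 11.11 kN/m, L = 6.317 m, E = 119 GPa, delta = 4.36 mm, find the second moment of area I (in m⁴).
Model: a simply supported beam carrying a uniformly distributed load w over its whole span, so delta = (5·w·L^4) / (384·E·I).
Solve for I: I = (5·w·L^4) / (384·delta·E).
Convert to SI units:
  w = 11.11 kN/m = 11110 N/m
  E = 119 GPa = 1.19 × 10¹¹ Pa
  delta = 4.36 mm = 0.00436 m
Substitute:
  I = (5 × 11110 × 6.317^4) / (384 × 0.00436 × (1.19 × 10¹¹))
  I = 0.000444 m⁴
Final answer: I = 0.000444 m⁴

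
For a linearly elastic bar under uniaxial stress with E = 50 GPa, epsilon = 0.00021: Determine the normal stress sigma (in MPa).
Model: a linearly elastic bar under uniaxial stress, so sigma = E·epsilon.
Convert to SI units:
  E = 50 GPa = 5 × 10¹⁰ Pa
Substitute:
  sigma = (5 × 10¹⁰) × 0.00021
  sigma = 1.05 × 10⁷ Pa
Convert: sigma = 1.05 × 10⁷ Pa = 10.5 MPa
Final answer: sigma = 10.5 MPa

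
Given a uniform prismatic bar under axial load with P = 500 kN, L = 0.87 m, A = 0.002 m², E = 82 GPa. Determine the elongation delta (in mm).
Model: a uniform prismatic bar under axial load, so delta = (P·L) / (A·E).
Convert to SI units:
  P = 500 kN = 500000 N
  E = 82 GPa = 8.2 × 10¹⁰ Pa
Substitute:
  delta = (500000 × 0.87) / (0.002 × (8.2 × 10¹⁰))
  delta = 0.002652 m
Convert: delta = 0.002652 m = 2.652 mm
Final answer: delta = 2.652 mm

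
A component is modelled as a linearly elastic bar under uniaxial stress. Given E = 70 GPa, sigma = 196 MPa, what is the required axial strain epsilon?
Model: a linearly elastic bar under uniaxial stress, so sigma = E·epsilon.
Solve for epsilon: epsilon = sigma / E.
Convert to SI units:
  E = 70 GPa = 7 × 10¹⁰ Pa
  sigma = 196 MPa = 1.96 × 10⁸ Pa
Substitute:
  epsilon = (1.96 × 10⁸) / (7 × 10¹⁰)
  epsilon = 0.0028
Final answer: epsilon = 0.0028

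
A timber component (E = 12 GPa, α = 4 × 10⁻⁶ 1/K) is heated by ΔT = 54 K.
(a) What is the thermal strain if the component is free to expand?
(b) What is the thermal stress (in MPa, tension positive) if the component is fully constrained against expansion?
(a) Free thermal strain ε_th = α·ΔT = (4 × 10⁻⁶) × 54 = 0.000216
(b) Fully constrained, the expansion is suppressed, so σ = -E·α·ΔT. Convert E = 12 GPa = 1.2 × 10¹⁰ Pa.
  σ = -(1.2 × 10¹⁰) × (4 × 10⁻⁶) × 54 = -2.592 × 10⁶ Pa = -2.592 MPa (compressive)
Final answer: (a) ε_th = 0.000216, (b) σ = -2.592 MPa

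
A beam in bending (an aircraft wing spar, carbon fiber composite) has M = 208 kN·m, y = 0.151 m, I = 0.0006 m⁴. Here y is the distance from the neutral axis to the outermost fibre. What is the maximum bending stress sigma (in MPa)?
Model: a beam in bending, so sigma = (M·y) / I.
Convert to SI units:
  M = 208 kN·m = 208000 N·m
Substitute:
  sigma = (208000 × 0.151) / 0.0006
  sigma = 5.235 × 10⁷ Pa
Convert: sigma = 5.235 × 10⁷ Pa = 52.35 MPa
Final answer: sigma = 52.35 MPa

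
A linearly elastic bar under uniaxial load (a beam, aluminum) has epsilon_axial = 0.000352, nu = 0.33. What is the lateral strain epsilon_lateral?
Model: a linearly elastic bar under uniaxial load, so epsilon_lateral = -nu·epsilon_axial.
Substitute:
  epsilon_lateral = -(0.33 × 0.000352)
  epsilon_lateral = -0.0001162
Final answer: epsilon_lateral = -0.0001162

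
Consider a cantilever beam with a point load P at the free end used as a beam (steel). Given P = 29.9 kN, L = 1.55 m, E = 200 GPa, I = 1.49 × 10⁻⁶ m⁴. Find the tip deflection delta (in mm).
Model: a cantilever beam with a point load P at the free end, so delta = (P·L^3) / (3·E·I).
Convert to SI units:
  P = 29.9 kN = 29900 N
  E = 200 GPa = 2 × 10¹¹ Pa
Substitute:
  delta = (29900 × 1.55^3) / (3 × (2 × 10¹¹) × (1.49 × 10⁻⁶))
  delta = 0.1245 m
Convert: delta = 0.1245 m = 124.5 mm
Final answer: delta = 124.5 mm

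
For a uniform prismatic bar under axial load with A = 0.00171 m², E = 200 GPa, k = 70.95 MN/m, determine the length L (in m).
Model: a uniform prismatic bar under axial load, so k = (A·E) / L.
Solve for L: L = (A·E) / k.
Convert to SI units:
  E = 200 GPa = 2 × 10¹¹ Pa
  k = 70.95 MN/m = 7.095 × 10⁷ N/m
Substitute:
  L = (0.00171 × (2 × 10¹¹)) / (7.095 × 10⁷)
  L = 4.82 m
Final answer: L = 4.82 m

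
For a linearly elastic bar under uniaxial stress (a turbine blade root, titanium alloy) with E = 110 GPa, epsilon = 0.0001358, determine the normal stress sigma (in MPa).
Model: a linearly elastic bar under uniaxial stress, so epsilon = sigma / E.
Solve for sigma: sigma = epsilon·E.
Convert to SI units:
  E = 110 GPa = 1.1 × 10¹¹ Pa
Substitute:
  sigma = 0.0001358 × (1.1 × 10¹¹)
  sigma = 1.494 × 10⁷ Pa
Convert: sigma = 1.494 × 10⁷ Pa = 14.94 MPa
Final answer: sigma = 14.94 MPa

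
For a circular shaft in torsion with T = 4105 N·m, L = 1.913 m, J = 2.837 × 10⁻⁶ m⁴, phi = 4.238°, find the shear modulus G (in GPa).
Model: a circular shaft in torsion, so phi = (T·L) / (G·J).
Solve for G: G = (T·L) / (phi·J).
Convert to SI units:
  phi = 4.238° = 0.07397 rad
Substitute:
  G = (4105 × 1.913) / (0.07397 × (2.837 × 10⁻⁶))
  G = 3.742 × 10¹⁰ Pa
Convert: G = 3.742 × 10¹⁰ Pa = 37.42 GPa
Final answer: G = 37.42 GPa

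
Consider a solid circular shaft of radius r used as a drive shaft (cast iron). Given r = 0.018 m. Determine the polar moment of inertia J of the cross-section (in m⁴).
Model: a solid circular shaft of radius r, so J = (π·r^4) / 2.
Substitute:
  J = (π × 0.018^4) / 2
  J = 1.649 × 10⁻⁷ m⁴
Final answer: J = 1.649 × 10⁻⁷ m⁴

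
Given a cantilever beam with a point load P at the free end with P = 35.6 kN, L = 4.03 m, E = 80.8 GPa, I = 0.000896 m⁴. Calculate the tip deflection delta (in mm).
Model: a cantilever beam with a point load P at the free end, so delta = (P·L^3) / (3·E·I).
Convert to SI units:
  P = 35.6 kN = 35600 N
  E = 80.8 GPa = 8.08 × 10¹⁰ Pa
Substitute:
  delta = (35600 × 4.03^3) / (3 × (8.08 × 10¹⁰) × 0.000896)
  delta = 0.01073 m
Convert: delta = 0.01073 m = 10.73 mm
Final answer: delta = 10.73 mm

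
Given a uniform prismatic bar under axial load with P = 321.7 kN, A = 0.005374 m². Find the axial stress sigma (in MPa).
Model: a uniform prismatic bar under axial load, so sigma = P / A.
Convert to SI units:
  P = 321.7 kN = 321700 N
Substitute:
  sigma = 321700 / 0.005374
  sigma = 5.986 × 10⁷ Pa
Convert: sigma = 5.986 × 10⁷ Pa = 59.86 MPa
Final answer: sigma = 59.86 MPa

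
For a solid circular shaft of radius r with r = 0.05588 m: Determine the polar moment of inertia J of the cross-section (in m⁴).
Model: a solid circular shaft of radius r, so J = (π·r^4) / 2.
Substitute:
  J = (π × 0.05588^4) / 2
  J = 1.532 × 10⁻⁵ m⁴
Final answer: J = 1.532 × 10⁻⁵ m⁴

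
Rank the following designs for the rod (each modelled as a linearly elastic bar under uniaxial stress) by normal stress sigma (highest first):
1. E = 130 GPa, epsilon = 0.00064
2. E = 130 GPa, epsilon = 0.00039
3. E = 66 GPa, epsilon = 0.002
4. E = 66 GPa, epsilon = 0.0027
Model: a linearly elastic bar under uniaxial stress, so sigma = E·epsilon (SI units).
  Case 1: sigma = (1.3 × 10¹¹) × 0.00064 = 8.32 × 10⁷ Pa = 83.2 MPa
  Case 2: sigma = (1.3 × 10¹¹) × 0.00039 = 5.07 × 10⁷ Pa = 50.7 MPa
  Case 3: sigma = (6.6 × 10¹⁰) × 0.002 = 1.32 × 10⁸ Pa = 132 MPa
  Case 4: sigma = (6.6 × 10¹⁰) × 0.0027 = 1.782 × 10⁸ Pa = 178.2 MPa
Ordering: 178.2 MPa (case 4) > 132 MPa (case 3) > 83.2 MPa (case 1) > 50.7 MPa (case 2)
Final answer: 4, 3, 1, 2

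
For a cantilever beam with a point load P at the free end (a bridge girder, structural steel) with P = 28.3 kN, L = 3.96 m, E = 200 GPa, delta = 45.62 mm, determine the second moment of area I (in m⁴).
Model: a cantilever beam with a point load P at the free end, so delta = (P·L^3) / (3·E·I).
Solve for I: I = (P·L^3) / (3·delta·E).
Convert to SI units:
  P = 28.3 kN = 28300 N
  E = 200 GPa = 2 × 10¹¹ Pa
  delta = 45.62 mm = 0.04562 m
Substitute:
  I = (28300 × 3.96^3) / (3 × 0.04562 × (2 × 10¹¹))
  I = 6.42 × 10⁻⁵ m⁴
Final answer: I = 6.42 × 10⁻⁵ m⁴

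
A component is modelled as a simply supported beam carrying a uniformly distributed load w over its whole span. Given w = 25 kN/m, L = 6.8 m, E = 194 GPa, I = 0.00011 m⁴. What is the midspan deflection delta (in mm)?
Model: a simply supported beam carrying a uniformly distributed load w over its whole span, so delta = (5·w·L^4) / (384·E·I).
Convert to SI units:
  w = 25 kN/m = 25000 N/m
  E = 194 GPa = 1.94 × 10¹¹ Pa
Substitute:
  delta = (5 × 25000 × 6.8^4) / (384 × (1.94 × 10¹¹) × 0.00011)
  delta = 0.03262 m
Convert: delta = 0.03262 m = 32.62 mm
Final answer: delta = 32.62 mm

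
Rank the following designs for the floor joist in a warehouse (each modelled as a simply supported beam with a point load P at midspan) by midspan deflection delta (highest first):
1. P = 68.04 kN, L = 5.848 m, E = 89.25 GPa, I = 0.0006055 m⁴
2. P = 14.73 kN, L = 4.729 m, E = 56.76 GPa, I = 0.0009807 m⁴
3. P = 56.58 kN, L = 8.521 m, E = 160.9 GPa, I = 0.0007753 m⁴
Model: a simply supported beam with a point load P at midspan, so delta = (P·L^3) / (48·E·I) (SI units).
  Case 1: delta = (68040 × 5.848^3) / (48 × (8.925 × 10¹⁰) × 0.0006055) = 0.005246 m = 5.246 mm
  Case 2: delta = (14730 × 4.729^3) / (48 × (5.676 × 10¹⁰) × 0.0009807) = 0.000583 m = 0.583 mm
  Case 3: delta = (56580 × 8.521^3) / (48 × (1.609 × 10¹¹) × 0.0007753) = 0.005846 m = 5.846 mm
Ordering: 5.846 mm (case 3) > 5.246 mm (case 1) > 0.583 mm (case 2)
Final answer: 3, 1, 2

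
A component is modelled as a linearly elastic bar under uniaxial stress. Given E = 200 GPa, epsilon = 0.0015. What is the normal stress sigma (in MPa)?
Model: a linearly elastic bar under uniaxial stress, so sigma = E·epsilon.
Convert to SI units:
  E = 200 GPa = 2 × 10¹¹ Pa
Substitute:
  sigma = (2 × 10¹¹) × 0.0015
  sigma = 3 × 10⁸ Pa
Convert: sigma = 3 × 10⁸ Pa = 300 MPa
Final answer: sigma = 300 MPa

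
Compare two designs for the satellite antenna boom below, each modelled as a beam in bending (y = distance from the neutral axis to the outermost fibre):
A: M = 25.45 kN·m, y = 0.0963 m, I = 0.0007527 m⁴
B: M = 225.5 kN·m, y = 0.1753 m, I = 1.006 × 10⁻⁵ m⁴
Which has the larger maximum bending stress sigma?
Model: a beam in bending (y = distance from the neutral axis to the outermost fibre), so sigma = (M·y) / I (SI units).
  A: sigma = (25450 × 0.0963) / 0.0007527 = 3.256 × 10⁶ Pa = 3.256 MPa
  B: sigma = (225500 × 0.1753) / (1.006 × 10⁻⁵) = 3.929 × 10⁹ Pa = 3929 MPa
3929 MPa > 3.256 MPa, so B is larger.
Final answer: B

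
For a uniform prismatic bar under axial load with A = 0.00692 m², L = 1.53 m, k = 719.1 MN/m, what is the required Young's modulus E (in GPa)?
Model: a uniform prismatic bar under axial load, so k = (A·E) / L.
Solve for E: E = (k·L) / A.
Convert to SI units:
  k = 719.1 MN/m = 7.191 × 10⁸ N/m
Substitute:
  E = ((7.191 × 10⁸) × 1.53) / 0.00692
  E = 1.59 × 10¹¹ Pa
Convert: E = 1.59 × 10¹¹ Pa = 159 GPa
Final answer: E = 159 GPa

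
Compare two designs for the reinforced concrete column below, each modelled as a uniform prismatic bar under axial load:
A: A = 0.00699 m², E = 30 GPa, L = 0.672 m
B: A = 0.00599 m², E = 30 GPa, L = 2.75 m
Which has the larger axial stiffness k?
Model: a uniform prismatic bar under axial load, so k = (A·E) / L (SI units).
  A: k = (0.00699 × (3 × 10¹⁰)) / 0.672 = 3.121 × 10⁸ N/m = 312.1 MN/m
  B: k = (0.00599 × (3 × 10¹⁰)) / 2.75 = 6.535 × 10⁷ N/m = 65.35 MN/m
312.1 MN/m > 65.35 MN/m, so A is larger.
Final answer: A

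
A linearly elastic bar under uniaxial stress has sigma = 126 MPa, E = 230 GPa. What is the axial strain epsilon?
Model: a linearly elastic bar under uniaxial stress, so epsilon = sigma / E.
Convert to SI units:
  sigma = 126 MPa = 1.26 × 10⁸ Pa
  E = 230 GPa = 2.3 × 10¹¹ Pa
Substitute:
  epsilon = (1.26 × 10⁸) / (2.3 × 10¹¹)
  epsilon = 0.0005478
Final answer: epsilon = 0.0005478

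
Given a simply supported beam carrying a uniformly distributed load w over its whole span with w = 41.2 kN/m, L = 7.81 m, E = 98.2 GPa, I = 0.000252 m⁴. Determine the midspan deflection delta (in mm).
Model: a simply supported beam carrying a uniformly distributed load w over its whole span, so delta = (5·w·L^4) / (384·E·I).
Convert to SI units:
  w = 41.2 kN/m = 41200 N/m
  E = 98.2 GPa = 9.82 × 10¹⁰ Pa
Substitute:
  delta = (5 × 41200 × 7.81^4) / (384 × (9.82 × 10¹⁰) × 0.000252)
  delta = 0.08065 m
Convert: delta = 0.08065 m = 80.65 mm
Final answer: delta = 80.65 mm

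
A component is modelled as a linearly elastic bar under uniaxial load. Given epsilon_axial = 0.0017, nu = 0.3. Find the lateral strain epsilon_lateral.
Model: a linearly elastic bar under uniaxial load, so epsilon_lateral = -nu·epsilon_axial.
Substitute:
  epsilon_lateral = -(0.3 × 0.0017)
  epsilon_lateral = -0.00051
Final answer: epsilon_lateral = -0.00051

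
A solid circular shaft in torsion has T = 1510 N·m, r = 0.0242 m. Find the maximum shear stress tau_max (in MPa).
Model: a solid circular shaft in torsion, so tau_max = (2·T) / (π·r^3).
Substitute:
  tau_max = (2 × 1510) / (π × 0.0242^3)
  tau_max = 6.783 × 10⁷ Pa
Convert: tau_max = 6.783 × 10⁷ Pa = 67.83 MPa
Final answer: tau_max = 67.83 MPa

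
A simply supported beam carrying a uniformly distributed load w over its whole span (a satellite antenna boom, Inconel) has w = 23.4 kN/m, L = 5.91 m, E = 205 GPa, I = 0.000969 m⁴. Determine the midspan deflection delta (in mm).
Model: a simply supported beam carrying a uniformly distributed load w over its whole span, so delta = (5·w·L^4) / (384·E·I).
Convert to SI units:
  w = 23.4 kN/m = 23400 N/m
  E = 205 GPa = 2.05 × 10¹¹ Pa
Substitute:
  delta = (5 × 23400 × 5.91^4) / (384 × (2.05 × 10¹¹) × 0.000969)
  delta = 0.001871 m
Convert: delta = 0.001871 m = 1.871 mm
Final answer: delta = 1.871 mm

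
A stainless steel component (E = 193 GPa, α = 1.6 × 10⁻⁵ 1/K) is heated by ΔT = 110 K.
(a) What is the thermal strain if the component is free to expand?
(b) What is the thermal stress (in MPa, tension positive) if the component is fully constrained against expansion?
(a) Free thermal strain ε_th = α·ΔT = (1.6 × 10⁻⁵) × 110 = 0.00176
(b) Fully constrained, the expansion is suppressed, so σ = -E·α·ΔT. Convert E = 193 GPa = 1.93 × 10¹¹ Pa.
  σ = -(1.93 × 10¹¹) × (1.6 × 10⁻⁵) × 110 = -3.397 × 10⁸ Pa = -339.7 MPa (compressive)
Final answer: (a) ε_th = 0.00176, (b) σ = -339.7 MPa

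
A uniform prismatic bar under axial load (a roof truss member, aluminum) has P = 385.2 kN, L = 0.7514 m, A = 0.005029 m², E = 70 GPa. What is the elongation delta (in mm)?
Model: a uniform prismatic bar under axial load, so delta = (P·L) / (A·E).
Convert to SI units:
  P = 385.2 kN = 385200 N
  E = 70 GPa = 7 × 10¹⁰ Pa
Substitute:
  delta = (385200 × 0.7514) / (0.005029 × (7 × 10¹⁰))
  delta = 0.0008222 m
Convert: delta = 0.0008222 m = 0.8222 mm
Final answer: delta = 0.8222 mm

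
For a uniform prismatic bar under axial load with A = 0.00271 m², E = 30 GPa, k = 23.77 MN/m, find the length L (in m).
Model: a uniform prismatic bar under axial load, so k = (A·E) / L.
Solve for L: L = (A·E) / k.
Convert to SI units:
  E = 30 GPa = 3 × 10¹⁰ Pa
  k = 23.77 MN/m = 2.377 × 10⁷ N/m
Substitute:
  L = (0.00271 × (3 × 10¹⁰)) / (2.377 × 10⁷)
  L = 3.42 m
Final answer: L = 3.42 m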